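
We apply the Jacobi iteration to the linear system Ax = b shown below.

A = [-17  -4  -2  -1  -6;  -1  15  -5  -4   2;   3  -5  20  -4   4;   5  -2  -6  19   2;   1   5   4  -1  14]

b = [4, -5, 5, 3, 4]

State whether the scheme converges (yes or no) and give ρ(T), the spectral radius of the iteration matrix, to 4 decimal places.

yes, ρ = 0.6434

Split A = D + L + U, D = diag(-17, 15, 20, 19, 14).
Jacobi T = -D⁻¹(L+U): T[3,0] = -(5)/(19) = -0.2632; T[3,3] = 0.
  T[0,:] = [+0.0000  -0.2353  -0.1176  -0.0588  -0.3529]
  T[1,:] = [+0.0667  +0.0000  +0.3333  +0.2667  -0.1333]
  T[2,:] = [-0.1500  +0.2500  +0.0000  +0.2000  -0.2000]
  T[3,:] = [-0.2632  +0.1053  +0.3158  +0.0000  -0.1053]
  T[4,:] = [-0.0714  -0.3571  -0.2857  +0.0714  +0.0000]
eigenvalue magnitudes: 0.6434, 0.3775, 0.3775, 0.3434, 0.2605.
ρ = 0.6434; 0.6434 < 1, so it converges for any x₀.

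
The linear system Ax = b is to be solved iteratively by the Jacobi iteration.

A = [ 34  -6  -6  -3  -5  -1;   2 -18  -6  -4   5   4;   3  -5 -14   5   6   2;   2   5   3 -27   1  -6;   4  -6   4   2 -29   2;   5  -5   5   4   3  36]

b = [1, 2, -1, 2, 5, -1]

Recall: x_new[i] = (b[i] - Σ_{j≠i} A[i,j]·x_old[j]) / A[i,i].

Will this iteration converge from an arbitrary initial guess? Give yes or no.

yes

Split A = D + L + U, D = diag(34, -18, -14, -27, -29, 36).
Jacobi T = -D⁻¹(L+U): T[3,2] = -(3)/(-27) = +0.1111; T[3,3] = 0.
  T[0,:] = [+0.0000 +0.1765 +0.1765 +0.0882 +0.1471 +0.0294]
  T[1,:] = [+0.1111 +0.0000 -0.3333 -0.2222 +0.2778 +0.2222]
  T[2,:] = [+0.2143 -0.3571 +0.0000 +0.3571 +0.4286 +0.1429]
  T[3,:] = [+0.0741 +0.1852 +0.1111 +0.0000 +0.0370 -0.2222]
  T[4,:] = [+0.1379 -0.2069 +0.1379 +0.0690 +0.0000 +0.0690]
  T[5,:] = [-0.1389 +0.1389 -0.1389 -0.1111 -0.0833 +0.0000]
|eigenvalues of T|: 0.5447, 0.4292, 0.1413, 0.1413, 0.1350, 0.0566.
ρ = 0.5447; 0.5447 < 1: convergent.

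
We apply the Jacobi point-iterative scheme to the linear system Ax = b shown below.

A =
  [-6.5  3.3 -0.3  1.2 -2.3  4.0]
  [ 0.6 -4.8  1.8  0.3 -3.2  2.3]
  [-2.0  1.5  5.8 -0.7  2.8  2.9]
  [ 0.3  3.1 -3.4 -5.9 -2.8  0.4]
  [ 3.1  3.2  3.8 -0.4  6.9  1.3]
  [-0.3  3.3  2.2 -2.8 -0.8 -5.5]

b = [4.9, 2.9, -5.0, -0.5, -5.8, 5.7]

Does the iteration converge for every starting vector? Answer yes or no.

Split A = D + L + U, D = diag(-6.5, -4.8, 5.8, -5.9, 6.9, -5.5).
Jacobi T = -D⁻¹(L+U): T[3,5] = -(0.4)/(-5.9) = +0.0678; T[3,3] = 0.
  T[0,:] = [+0.0000, +0.5077, -0.0462, +0.1846, -0.3538, +0.6154]
  T[1,:] = [+0.1250, +0.0000, +0.3750, +0.0625, -0.6667, +0.4792]
  T[2,:] = [+0.3448, -0.2586, +0.0000, +0.1207, -0.4828, -0.5000]
  T[3,:] = [+0.0508, +0.5254, -0.5763, +0.0000, -0.4746, +0.0678]
  T[4,:] = [-0.4493, -0.4638, -0.5507, +0.0580, +0.0000, -0.1884]
  T[5,:] = [-0.0545, +0.6000, +0.4000, -0.5091, -0.1455, +0.0000]
|eigenvalues of T|: 1.1823, 0.7586, 0.7586, 0.7533, 0.6347, 0.1367.
ρ = 1.1823; 1.1823 > 1, so it fails to converge.

no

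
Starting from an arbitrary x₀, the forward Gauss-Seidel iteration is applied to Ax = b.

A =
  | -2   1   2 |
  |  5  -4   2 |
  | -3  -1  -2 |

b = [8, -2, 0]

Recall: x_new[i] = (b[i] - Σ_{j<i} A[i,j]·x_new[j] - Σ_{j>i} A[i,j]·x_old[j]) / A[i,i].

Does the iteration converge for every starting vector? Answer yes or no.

no

Diagonal D = diag(-2, -4, -2); L, U strict lower/upper.
T_GS = -(D+L)⁻¹U: row 0 first, T[0,1] = -(1)/(-2) = +0.5000; later rows by forward substitution.
  T[0,:] = [+0.0000 +0.5000 +1.0000]
  T[1,:] = [+0.0000 +0.6250 +1.7500]
  T[2,:] = [+0.0000 -1.0625 -2.3750]
moduli |λ_i(T)| = 1.5000, 0.2500, 0.0000.
ρ = 1.5000; 1.5000 > 1: divergent.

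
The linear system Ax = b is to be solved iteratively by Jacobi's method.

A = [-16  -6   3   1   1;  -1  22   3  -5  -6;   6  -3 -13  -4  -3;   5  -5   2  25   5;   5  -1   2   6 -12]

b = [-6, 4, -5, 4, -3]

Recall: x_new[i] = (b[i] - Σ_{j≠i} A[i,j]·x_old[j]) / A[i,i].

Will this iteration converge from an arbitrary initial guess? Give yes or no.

Split A = D + L + U, D = diag(-16, 22, -13, 25, -12).
Jacobi: T = -D⁻¹(L+U), T[0,1] = -(-6)/(-16) = -0.3750; T[0,0] = 0.
  T[0,:] = [+0.0000 -0.3750 +0.1875 +0.0625 +0.0625]
  T[1,:] = [+0.0455 +0.0000 -0.1364 +0.2273 +0.2727]
  T[2,:] = [+0.4615 -0.2308 +0.0000 -0.3077 -0.2308]
  T[3,:] = [-0.2000 +0.2000 -0.0800 +0.0000 -0.2000]
  T[4,:] = [+0.4167 -0.0833 +0.1667 +0.5000 +0.0000]
|roots of det(T-λI)|: 0.5036, 0.4048, 0.4048, 0.2870, 0.2870.
ρ(T) = max|λ| = 0.5036; 0.5036 < 1: convergent.

yes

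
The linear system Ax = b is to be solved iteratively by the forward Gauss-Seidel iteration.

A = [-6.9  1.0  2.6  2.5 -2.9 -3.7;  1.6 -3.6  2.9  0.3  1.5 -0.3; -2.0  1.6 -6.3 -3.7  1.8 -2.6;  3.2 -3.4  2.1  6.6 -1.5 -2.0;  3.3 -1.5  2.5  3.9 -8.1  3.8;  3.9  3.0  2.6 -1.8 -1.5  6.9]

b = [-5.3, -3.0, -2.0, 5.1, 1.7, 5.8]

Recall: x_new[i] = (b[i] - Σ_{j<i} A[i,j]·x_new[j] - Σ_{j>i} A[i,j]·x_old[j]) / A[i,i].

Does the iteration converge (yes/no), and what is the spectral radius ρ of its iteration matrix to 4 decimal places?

no, ρ = 1.1367

Let D = diag(-6.9, -3.6, -6.3, 6.6, -8.1, 6.9); L, U the strict triangles.
T_GS = -(D+L)⁻¹U: row 0 first, T[0,1] = -(1)/(-6.9) = +0.1449; later rows by forward substitution.
  T[0,:] = [+0.0000  +0.1449  +0.3768  +0.3623  -0.4203  -0.5362]
  T[1,:] = [+0.0000  +0.0644  +0.9730  +0.2444  +0.2299  -0.3217]
  T[2,:] = [+0.0000  -0.0297  +0.1275  -0.6403  +0.4775  -0.3242]
  T[3,:] = [+0.0000  -0.0277  +0.2780  +0.1539  +0.3975  +0.5005]
  T[4,:] = [+0.0000  +0.0247  +0.1465  -0.0211  +0.1250  +0.4512]
  T[5,:] = [+0.0000  -0.1006  -0.5797  -0.0342  +0.0886  +0.7937]
|eigenvalues of T|: 1.1367, 0.5440, 0.5440, 0.1857, 0.0662, 0.0000.
spectral radius ρ = 1.1367; 1.1367 > 1: divergent.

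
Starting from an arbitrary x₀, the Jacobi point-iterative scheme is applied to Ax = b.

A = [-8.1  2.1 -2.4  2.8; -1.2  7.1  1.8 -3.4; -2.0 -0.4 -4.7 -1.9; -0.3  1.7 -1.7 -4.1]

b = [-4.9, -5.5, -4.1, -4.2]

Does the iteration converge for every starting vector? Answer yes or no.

Diagonal D = diag(-8.1, 7.1, -4.7, -4.1); L, U strict lower/upper.
Jacobi T = -D⁻¹(L+U): T[2,0] = -(-2)/(-4.7) = -0.4255; T[2,2] = 0.
  T[0,:] = [+0.0000 +0.2593 -0.2963 +0.3457]
  T[1,:] = [+0.1690 +0.0000 -0.2535 +0.4789]
  T[2,:] = [-0.4255 -0.0851 +0.0000 -0.4043]
  T[3,:] = [-0.0732 +0.4146 -0.4146 +0.0000]
moduli |λ_i(T)| = 0.8577, 0.5275, 0.1706, 0.1706.
ρ(T) = max|λ| = 0.8577; 0.8577 < 1: convergent.

yes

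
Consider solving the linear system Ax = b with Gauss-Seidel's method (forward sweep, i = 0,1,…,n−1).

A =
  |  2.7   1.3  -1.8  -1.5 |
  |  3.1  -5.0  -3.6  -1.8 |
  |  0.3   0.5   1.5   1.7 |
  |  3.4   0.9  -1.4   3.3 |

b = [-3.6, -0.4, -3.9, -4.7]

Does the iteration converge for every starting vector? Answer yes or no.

Write A = D+L+U with D = diag(2.7, -5, 1.5, 3.3).
T_GS = -(D+L)⁻¹U: row 0 first, T[0,2] = -(-1.8)/(2.7) = +0.6667; later rows by forward substitution.
  T[0,:] = [+0.0000, -0.4815, +0.6667, +0.5556]
  T[1,:] = [+0.0000, -0.2985, -0.3067, -0.0156]
  T[2,:] = [+0.0000, +0.1958, -0.0311, -1.2393]
  T[3,:] = [+0.0000, +0.6606, -0.6164, -1.0939]
moduli |λ_i(T)| = 1.4548, 0.5434, 0.5121, 0.0000.
spectral radius ρ = 1.4548; 1.4548 > 1, so it fails to converge.

no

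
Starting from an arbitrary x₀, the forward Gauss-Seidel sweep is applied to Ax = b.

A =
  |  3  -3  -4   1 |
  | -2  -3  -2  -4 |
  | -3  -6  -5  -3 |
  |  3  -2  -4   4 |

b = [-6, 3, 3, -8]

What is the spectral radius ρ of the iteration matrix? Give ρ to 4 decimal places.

Split A = D + L + U, D = diag(3, -3, -5, 4).
Gauss-Seidel: T = -(D+L)⁻¹U, row 0 first, T[0,1] = -(-3)/(3) = +1.0000; later rows by forward substitution.
  T[0,:] = [+0.0000, +1.0000, +1.3333, -0.3333]
  T[1,:] = [+0.0000, -0.6667, -1.5556, -1.1111]
  T[2,:] = [+0.0000, +0.2000, +1.0667, +0.9333]
  T[3,:] = [+0.0000, -0.8833, -0.7111, +0.6278]
|roots of det(T-λI)|: 1.2085, 0.5967, 0.4160, 0.0000.
spectral radius ρ = 1.2085; 1.2085 > 1, so it fails to converge.

1.2085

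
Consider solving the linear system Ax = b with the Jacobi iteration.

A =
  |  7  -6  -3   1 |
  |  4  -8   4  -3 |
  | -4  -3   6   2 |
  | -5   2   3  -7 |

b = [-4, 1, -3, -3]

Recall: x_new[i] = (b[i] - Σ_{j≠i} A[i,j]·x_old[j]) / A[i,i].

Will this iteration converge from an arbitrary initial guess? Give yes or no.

Split A = D + L + U, D = diag(7, -8, 6, -7).
Jacobi T = -D⁻¹(L+U): T[0,3] = -(1)/(7) = -0.1429; T[0,0] = 0.
  T[0,:] = [+0.0000, +0.8571, +0.4286, -0.1429]
  T[1,:] = [+0.5000, +0.0000, +0.5000, -0.3750]
  T[2,:] = [+0.6667, +0.5000, +0.0000, -0.3333]
  T[3,:] = [-0.7143, +0.2857, +0.4286, +0.0000]
|roots of det(T-λI)|: 1.1583, 0.5526, 0.5526, 0.2392.
ρ(T) = max|λ| = 1.1583; 1.1583 > 1, so it fails to converge.

no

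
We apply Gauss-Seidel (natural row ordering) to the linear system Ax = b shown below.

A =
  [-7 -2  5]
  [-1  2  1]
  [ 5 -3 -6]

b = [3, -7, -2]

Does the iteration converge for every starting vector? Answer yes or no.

Let D = diag(-7, 2, -6); L, U the strict triangles.
Gauss-Seidel: T = -(D+L)⁻¹U, row 0 first, T[0,1] = -(-2)/(-7) = -0.2857; later rows by forward substitution.
  T[0,:] = [+0.0000, -0.2857, +0.7143]
  T[1,:] = [+0.0000, -0.1429, -0.1429]
  T[2,:] = [+0.0000, -0.1667, +0.6667]
|eigenvalues of T|: 0.6951, 0.1713, 0.0000.
ρ(T) = max|λ| = 0.6951; 0.6951 < 1, so it converges for any x₀.

yes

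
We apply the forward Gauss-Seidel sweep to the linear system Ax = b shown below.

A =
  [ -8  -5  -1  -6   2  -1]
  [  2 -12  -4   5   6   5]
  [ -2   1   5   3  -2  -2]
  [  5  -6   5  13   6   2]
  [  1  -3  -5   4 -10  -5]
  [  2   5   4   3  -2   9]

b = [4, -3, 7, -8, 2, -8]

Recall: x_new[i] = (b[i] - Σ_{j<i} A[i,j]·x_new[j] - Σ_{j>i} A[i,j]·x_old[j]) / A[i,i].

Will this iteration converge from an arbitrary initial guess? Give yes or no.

no

Split A = D + L + U, D = diag(-8, -12, 5, 13, -10, 9).
Gauss-Seidel: T = -(D+L)⁻¹U, row 0 first, T[0,3] = -(-6)/(-8) = -0.7500; later rows by forward substitution.
  T[0,:] = [+0.0000, -0.6250, -0.1250, -0.7500, +0.2500, -0.1250]
  T[1,:] = [+0.0000, -0.1042, -0.3542, +0.2917, +0.5417, +0.3958]
  T[2,:] = [+0.0000, -0.2292, +0.0208, -0.9583, +0.3917, +0.2708]
  T[3,:] = [+0.0000, +0.2804, -0.1234, +0.7917, -0.4583, -0.0272]
  T[4,:] = [+0.0000, +0.1955, +0.0340, +0.6333, -0.5167, -0.7776]
  T[5,:] = [+0.0000, +0.2486, +0.2640, +0.3074, -0.4926, -0.4762]
eigenvalue magnitudes: 1.2577, 0.9327, 0.1890, 0.1890, 0.1530, 0.0000.
ρ(T) = max|λ| = 1.2577; 1.2577 > 1: divergent.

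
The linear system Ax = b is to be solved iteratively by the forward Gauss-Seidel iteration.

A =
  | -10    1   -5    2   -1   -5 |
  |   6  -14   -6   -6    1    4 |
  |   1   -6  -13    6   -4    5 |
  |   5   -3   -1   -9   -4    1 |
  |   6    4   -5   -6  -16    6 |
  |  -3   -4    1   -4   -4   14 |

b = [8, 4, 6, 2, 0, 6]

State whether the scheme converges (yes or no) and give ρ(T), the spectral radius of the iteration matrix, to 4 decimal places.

yes, ρ = 0.8985

Write A = D+L+U with D = diag(-10, -14, -13, -9, -16, 14).
T_GS = -(D+L)⁻¹U: row 0 first, T[0,1] = -(1)/(-10) = +0.1000; later rows by forward substitution.
  T[0,:] = [+0.0000 +0.1000 -0.5000 +0.2000 -0.1000 -0.5000]
  T[1,:] = [+0.0000 +0.0429 -0.6429 -0.3429 +0.0286 +0.0714]
  T[2,:] = [+0.0000 -0.0121 +0.2582 +0.6352 -0.3286 +0.3132]
  T[3,:] = [+0.0000 +0.0426 -0.0922 +0.1548 -0.4730 -0.2253]
  T[4,:] = [+0.0000 +0.0360 -0.3943 -0.2673 +0.2497 +0.1920]
  T[5,:] = [+0.0000 +0.0570 -0.4483 -0.1326 -0.0536 -0.1186]
|eigenvalues of T|: 0.8985, 0.5180, 0.5180, 0.0541, 0.0541, 0.0000.
ρ(T) = max|λ| = 0.8985; 0.8985 < 1, so it converges for any x₀.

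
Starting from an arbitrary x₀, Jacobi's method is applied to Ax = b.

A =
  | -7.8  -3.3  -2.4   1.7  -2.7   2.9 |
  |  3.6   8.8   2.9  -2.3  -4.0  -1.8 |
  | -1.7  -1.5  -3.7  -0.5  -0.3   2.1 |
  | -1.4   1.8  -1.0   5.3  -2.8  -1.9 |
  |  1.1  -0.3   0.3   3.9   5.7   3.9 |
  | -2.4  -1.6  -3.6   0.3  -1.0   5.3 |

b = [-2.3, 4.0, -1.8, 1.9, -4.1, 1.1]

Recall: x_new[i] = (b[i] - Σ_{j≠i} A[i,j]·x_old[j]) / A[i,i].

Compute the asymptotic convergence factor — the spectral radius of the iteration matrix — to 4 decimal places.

Diagonal D = diag(-7.8, 8.8, -3.7, 5.3, 5.7, 5.3); L, U strict lower/upper.
Jacobi: T = -D⁻¹(L+U), T[3,2] = -(-1)/(5.3) = +0.1887; T[3,3] = 0.
  T[0,:] = [+0.0000, -0.4231, -0.3077, +0.2179, -0.3462, +0.3718]
  T[1,:] = [-0.4091, +0.0000, -0.3295, +0.2614, +0.4545, +0.2045]
  T[2,:] = [-0.4595, -0.4054, +0.0000, -0.1351, -0.0811, +0.5676]
  T[3,:] = [+0.2642, -0.3396, +0.1887, +0.0000, +0.5283, +0.3585]
  T[4,:] = [-0.1930, +0.0526, -0.0526, -0.6842, +0.0000, -0.6842]
  T[5,:] = [+0.4528, +0.3019, +0.6792, -0.0566, +0.1887, +0.0000]
moduli |λ_i(T)| = 1.1800, 0.7268, 0.7268, 0.6550, 0.6550, 0.0033.
spectral radius ρ = 1.1800; 1.1800 > 1: divergent.

1.1800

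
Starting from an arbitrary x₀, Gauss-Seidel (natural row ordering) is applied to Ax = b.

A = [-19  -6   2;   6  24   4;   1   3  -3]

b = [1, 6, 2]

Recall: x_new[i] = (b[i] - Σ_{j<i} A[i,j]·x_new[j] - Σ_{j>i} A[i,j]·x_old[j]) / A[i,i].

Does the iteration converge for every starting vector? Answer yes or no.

yes

Split A = D + L + U, D = diag(-19, 24, -3).
GS T = -(D+L)⁻¹U: row 0 first, T[0,1] = -(-6)/(-19) = -0.3158; later rows by forward substitution.
  T[0,:] = [+0.0000 -0.3158 +0.1053]
  T[1,:] = [+0.0000 +0.0789 -0.1930]
  T[2,:] = [+0.0000 -0.0263 -0.1579]
|λ(T)| sorted: 0.1777, 0.0987, 0.0000.
ρ(T) = max|λ| = 0.1777; 0.1777 < 1, so it converges for any x₀.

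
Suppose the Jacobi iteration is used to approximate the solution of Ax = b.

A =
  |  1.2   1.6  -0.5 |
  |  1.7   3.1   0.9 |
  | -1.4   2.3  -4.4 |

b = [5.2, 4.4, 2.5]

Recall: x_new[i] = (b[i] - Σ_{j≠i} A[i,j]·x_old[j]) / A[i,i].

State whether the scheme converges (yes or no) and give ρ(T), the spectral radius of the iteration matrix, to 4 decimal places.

Diagonal D = diag(1.2, 3.1, -4.4); L, U strict lower/upper.
T_J = -D⁻¹(L+U): T[2,1] = -(2.3)/(-4.4) = +0.5227; T[2,2] = 0.
  T[0,:] = [+0.0000  -1.3333  +0.4167]
  T[1,:] = [-0.5484  +0.0000  -0.2903]
  T[2,:] = [-0.3182  +0.5227  +0.0000]
|λ(T)| sorted: 0.8548, 0.5327, 0.5327.
ρ(T) = max|λ| = 0.8548; 0.8548 < 1 ⇒ converges.

yes, ρ = 0.8548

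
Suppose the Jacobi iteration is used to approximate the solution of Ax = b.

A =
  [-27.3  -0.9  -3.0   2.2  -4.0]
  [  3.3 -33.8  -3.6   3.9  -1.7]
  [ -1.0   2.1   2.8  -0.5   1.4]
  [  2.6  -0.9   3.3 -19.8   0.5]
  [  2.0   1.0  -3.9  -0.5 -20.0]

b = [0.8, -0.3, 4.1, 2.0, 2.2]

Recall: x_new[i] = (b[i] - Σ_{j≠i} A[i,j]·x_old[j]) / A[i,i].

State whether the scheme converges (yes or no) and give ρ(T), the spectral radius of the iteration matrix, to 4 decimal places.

A = D + L + U where D = diag(-27.3, -33.8, 2.8, -19.8, -20).
T_J = -D⁻¹(L+U): T[2,1] = -(2.1)/(2.8) = -0.7500; T[2,2] = 0.
  T[0,:] = [+0.0000, -0.0330, -0.1099, +0.0806, -0.1465]
  T[1,:] = [+0.0976, +0.0000, -0.1065, +0.1154, -0.0503]
  T[2,:] = [+0.3571, -0.7500, +0.0000, +0.1786, -0.5000]
  T[3,:] = [+0.1313, -0.0455, +0.1667, +0.0000, +0.0253]
  T[4,:] = [+0.1000, +0.0500, -0.1950, -0.0250, +0.0000]
|eigenvalues of T|: 0.3983, 0.3373, 0.1437, 0.1237, 0.1237.
spectral radius ρ = 0.3983; 0.3983 < 1 ⇒ converges.

yes, ρ = 0.3983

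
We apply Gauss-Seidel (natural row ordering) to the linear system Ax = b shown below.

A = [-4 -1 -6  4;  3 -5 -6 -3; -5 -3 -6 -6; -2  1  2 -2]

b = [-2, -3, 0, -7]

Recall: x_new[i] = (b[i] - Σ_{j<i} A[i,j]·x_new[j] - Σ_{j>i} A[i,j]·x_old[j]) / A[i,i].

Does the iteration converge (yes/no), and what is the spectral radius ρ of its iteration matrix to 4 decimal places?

no, ρ = 1.1518

Write A = D+L+U with D = diag(-4, -5, -6, -2).
GS T = -(D+L)⁻¹U: row 0 first, T[0,3] = -(4)/(-4) = +1.0000; later rows by forward substitution.
  T[0,:] = [+0.0000, -0.2500, -1.5000, +1.0000]
  T[1,:] = [+0.0000, -0.1500, -2.1000, -0.0000]
  T[2,:] = [+0.0000, +0.2833, +2.3000, -1.8333]
  T[3,:] = [+0.0000, +0.4583, +2.7500, -2.8333]
|roots of det(T-λI)|: 1.1518, 0.7958, 0.3273, 0.0000.
spectral radius ρ = 1.1518; 1.1518 > 1: divergent.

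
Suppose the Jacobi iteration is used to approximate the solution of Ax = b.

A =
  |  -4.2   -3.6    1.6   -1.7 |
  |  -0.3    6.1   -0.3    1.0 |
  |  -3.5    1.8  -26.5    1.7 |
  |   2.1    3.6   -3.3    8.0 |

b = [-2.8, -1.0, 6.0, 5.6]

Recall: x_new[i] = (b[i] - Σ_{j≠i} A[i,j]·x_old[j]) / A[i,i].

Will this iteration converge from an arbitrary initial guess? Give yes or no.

yes

Diagonal D = diag(-4.2, 6.1, -26.5, 8); L, U strict lower/upper.
Jacobi: T = -D⁻¹(L+U), T[2,1] = -(1.8)/(-26.5) = +0.0679; T[2,2] = 0.
  T[0,:] = [+0.0000 -0.8571 +0.3810 -0.4048]
  T[1,:] = [+0.0492 +0.0000 +0.0492 -0.1639]
  T[2,:] = [-0.1321 +0.0679 +0.0000 +0.0642]
  T[3,:] = [-0.2625 -0.4500 +0.4125 +0.0000]
|roots of det(T-λI)|: 0.3466, 0.2705, 0.2705, 0.1436.
ρ = 0.3466; 0.3466 < 1 ⇒ converges.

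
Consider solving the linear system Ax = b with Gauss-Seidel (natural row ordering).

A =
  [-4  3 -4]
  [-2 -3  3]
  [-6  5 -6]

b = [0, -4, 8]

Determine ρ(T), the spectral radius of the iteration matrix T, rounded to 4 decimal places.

1.3212

Write A = D+L+U with D = diag(-4, -3, -6).
GS T = -(D+L)⁻¹U: row 0 first, T[0,1] = -(3)/(-4) = +0.7500; later rows by forward substitution.
  T[0,:] = [+0.0000 +0.7500 -1.0000]
  T[1,:] = [+0.0000 -0.5000 +1.6667]
  T[2,:] = [+0.0000 -1.1667 +2.3889]
|eigenvalues of T|: 1.3212, 0.5676, 0.0000.
ρ = 1.3212; 1.3212 > 1 ⇒ diverges.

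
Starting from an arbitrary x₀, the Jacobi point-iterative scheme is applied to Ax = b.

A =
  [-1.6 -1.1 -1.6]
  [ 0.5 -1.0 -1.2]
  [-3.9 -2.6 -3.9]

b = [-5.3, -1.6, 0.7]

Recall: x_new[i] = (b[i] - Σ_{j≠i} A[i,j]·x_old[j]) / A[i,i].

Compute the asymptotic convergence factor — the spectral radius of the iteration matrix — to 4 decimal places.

1.3493

Diagonal D = diag(-1.6, -1, -3.9); L, U strict lower/upper.
Jacobi: T = -D⁻¹(L+U), T[1,0] = -(0.5)/(-1) = +0.5000; T[1,1] = 0.
  T[0,:] = [+0.0000, -0.6875, -1.0000]
  T[1,:] = [+0.5000, +0.0000, -1.2000]
  T[2,:] = [-1.0000, -0.6667, +0.0000]
|eigenvalues of T|: 1.3493, 0.9759, 0.3734.
ρ = 1.3493; 1.3493 > 1 ⇒ diverges.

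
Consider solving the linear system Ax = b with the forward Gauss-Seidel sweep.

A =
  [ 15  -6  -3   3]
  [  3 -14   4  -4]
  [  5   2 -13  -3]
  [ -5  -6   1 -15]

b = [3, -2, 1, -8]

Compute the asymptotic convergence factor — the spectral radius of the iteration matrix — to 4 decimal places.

Let D = diag(15, -14, -13, -15); L, U the strict triangles.
GS T = -(D+L)⁻¹U: row 0 first, T[0,2] = -(-3)/(15) = +0.2000; later rows by forward substitution.
  T[0,:] = [+0.0000, +0.4000, +0.2000, -0.2000]
  T[1,:] = [+0.0000, +0.0857, +0.3286, -0.3286]
  T[2,:] = [+0.0000, +0.1670, +0.1275, -0.3582]
  T[3,:] = [+0.0000, -0.1565, -0.1896, +0.1742]
eigenvalue magnitudes: 0.6155, 0.1195, 0.1195, 0.0000.
spectral radius ρ = 0.6155; 0.6155 < 1, so it converges for any x₀.

0.6155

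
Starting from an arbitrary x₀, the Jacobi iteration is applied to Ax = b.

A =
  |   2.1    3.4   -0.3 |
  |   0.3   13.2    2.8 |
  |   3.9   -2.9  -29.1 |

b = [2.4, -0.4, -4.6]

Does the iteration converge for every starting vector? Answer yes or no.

yes

Diagonal D = diag(2.1, 13.2, -29.1); L, U strict lower/upper.
Jacobi: T = -D⁻¹(L+U), T[2,0] = -(3.9)/(-29.1) = +0.1340; T[2,2] = 0.
  T[0,:] = [+0.0000, -1.6190, +0.1429]
  T[1,:] = [-0.0227, +0.0000, -0.2121]
  T[2,:] = [+0.1340, -0.0997, +0.0000]
|λ(T)| sorted: 0.4300, 0.3283, 0.3283.
spectral radius ρ = 0.4300; 0.4300 < 1 ⇒ converges.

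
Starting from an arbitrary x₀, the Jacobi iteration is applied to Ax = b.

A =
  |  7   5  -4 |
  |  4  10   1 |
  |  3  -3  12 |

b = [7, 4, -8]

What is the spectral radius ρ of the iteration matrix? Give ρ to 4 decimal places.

Let D = diag(7, 10, 12); L, U the strict triangles.
T_J = -D⁻¹(L+U): T[0,2] = -(-4)/(7) = +0.5714; T[0,0] = 0.
  T[0,:] = [+0.0000 -0.7143 +0.5714]
  T[1,:] = [-0.4000 +0.0000 -0.1000]
  T[2,:] = [-0.2500 +0.2500 +0.0000]
|eigenvalues of T|: 0.5137, 0.3821, 0.3821.
spectral radius ρ = 0.5137; 0.5137 < 1, so it converges for any x₀.

0.5137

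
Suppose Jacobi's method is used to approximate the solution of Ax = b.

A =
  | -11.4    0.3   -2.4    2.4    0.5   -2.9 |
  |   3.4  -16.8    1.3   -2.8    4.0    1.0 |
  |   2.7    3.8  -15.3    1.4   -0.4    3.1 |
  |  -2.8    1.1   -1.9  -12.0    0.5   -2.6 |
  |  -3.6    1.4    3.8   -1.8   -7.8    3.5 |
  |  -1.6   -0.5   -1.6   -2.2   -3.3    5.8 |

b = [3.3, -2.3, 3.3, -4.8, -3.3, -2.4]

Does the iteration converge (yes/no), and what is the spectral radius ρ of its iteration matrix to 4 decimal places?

yes, ρ = 0.6950

A = D + L + U where D = diag(-11.4, -16.8, -15.3, -12, -7.8, 5.8).
T_J = -D⁻¹(L+U): T[3,2] = -(-1.9)/(-12) = -0.1583; T[3,3] = 0.
  T[0,:] = [+0.0000, +0.0263, -0.2105, +0.2105, +0.0439, -0.2544]
  T[1,:] = [+0.2024, +0.0000, +0.0774, -0.1667, +0.2381, +0.0595]
  T[2,:] = [+0.1765, +0.2484, +0.0000, +0.0915, -0.0261, +0.2026]
  T[3,:] = [-0.2333, +0.0917, -0.1583, +0.0000, +0.0417, -0.2167]
  T[4,:] = [-0.4615, +0.1795, +0.4872, -0.2308, +0.0000, +0.4487]
  T[5,:] = [+0.2759, +0.0862, +0.2759, +0.3793, +0.5690, +0.0000]
|roots of det(T-λI)|: 0.6950, 0.4842, 0.4842, 0.2251, 0.2251, 0.0201.
spectral radius ρ = 0.6950; 0.6950 < 1: convergent.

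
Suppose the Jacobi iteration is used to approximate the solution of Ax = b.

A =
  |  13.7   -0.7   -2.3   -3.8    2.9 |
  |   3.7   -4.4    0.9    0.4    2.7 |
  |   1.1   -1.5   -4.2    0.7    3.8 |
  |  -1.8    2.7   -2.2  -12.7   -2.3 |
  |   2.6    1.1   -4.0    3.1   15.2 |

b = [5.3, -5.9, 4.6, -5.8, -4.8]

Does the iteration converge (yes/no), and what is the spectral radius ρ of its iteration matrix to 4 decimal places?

Write A = D+L+U with D = diag(13.7, -4.4, -4.2, -12.7, 15.2).
Jacobi T = -D⁻¹(L+U): T[4,2] = -(-4)/(15.2) = +0.2632; T[4,4] = 0.
  T[0,:] = [+0.0000, +0.0511, +0.1679, +0.2774, -0.2117]
  T[1,:] = [+0.8409, +0.0000, +0.2045, +0.0909, +0.6136]
  T[2,:] = [+0.2619, -0.3571, +0.0000, +0.1667, +0.9048]
  T[3,:] = [-0.1417, +0.2126, -0.1732, +0.0000, -0.1811]
  T[4,:] = [-0.1711, -0.0724, +0.2632, -0.2039, +0.0000]
moduli |λ_i(T)| = 0.7041, 0.3970, 0.3970, 0.3390, 0.3390.
spectral radius ρ = 0.7041; 0.7041 < 1 ⇒ converges.

yes, ρ = 0.7041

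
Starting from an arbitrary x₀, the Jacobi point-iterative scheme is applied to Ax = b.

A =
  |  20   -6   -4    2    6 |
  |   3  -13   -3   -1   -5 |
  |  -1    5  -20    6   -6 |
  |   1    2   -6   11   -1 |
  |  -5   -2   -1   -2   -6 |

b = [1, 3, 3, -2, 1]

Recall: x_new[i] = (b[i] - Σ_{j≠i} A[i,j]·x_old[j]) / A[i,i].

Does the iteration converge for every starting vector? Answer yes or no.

Diagonal D = diag(20, -13, -20, 11, -6); L, U strict lower/upper.
Jacobi T = -D⁻¹(L+U): T[0,3] = -(2)/(20) = -0.1000; T[0,0] = 0.
  T[0,:] = [+0.0000 +0.3000 +0.2000 -0.1000 -0.3000]
  T[1,:] = [+0.2308 +0.0000 -0.2308 -0.0769 -0.3846]
  T[2,:] = [-0.0500 +0.2500 +0.0000 +0.3000 -0.3000]
  T[3,:] = [-0.0909 -0.1818 +0.5455 +0.0000 +0.0909]
  T[4,:] = [-0.8333 -0.3333 -0.1667 -0.3333 +0.0000]
eigenvalue magnitudes: 0.8213, 0.5006, 0.5006, 0.4147, 0.4067.
ρ = 0.8213; 0.8213 < 1 ⇒ converges.

yes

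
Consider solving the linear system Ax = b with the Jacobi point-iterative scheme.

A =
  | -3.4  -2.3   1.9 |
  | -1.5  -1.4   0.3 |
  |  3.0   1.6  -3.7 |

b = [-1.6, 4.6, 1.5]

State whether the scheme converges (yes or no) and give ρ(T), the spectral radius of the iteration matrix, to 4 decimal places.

Let D = diag(-3.4, -1.4, -3.7); L, U the strict triangles.
Jacobi T = -D⁻¹(L+U): T[2,1] = -(1.6)/(-3.7) = +0.4324; T[2,2] = 0.
  T[0,:] = [+0.0000, -0.6765, +0.5588]
  T[1,:] = [-1.0714, +0.0000, +0.2143]
  T[2,:] = [+0.8108, +0.4324, +0.0000]
|eigenvalues of T|: 1.2534, 0.9306, 0.3227.
spectral radius ρ = 1.2534; 1.2534 > 1: divergent.

no, ρ = 1.2534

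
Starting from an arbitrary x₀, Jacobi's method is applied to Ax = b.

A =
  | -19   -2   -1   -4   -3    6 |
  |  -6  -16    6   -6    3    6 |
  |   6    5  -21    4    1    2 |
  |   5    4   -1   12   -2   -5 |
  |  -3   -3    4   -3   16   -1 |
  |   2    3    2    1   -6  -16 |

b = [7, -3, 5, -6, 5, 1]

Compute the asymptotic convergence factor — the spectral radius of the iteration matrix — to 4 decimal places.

A = D + L + U where D = diag(-19, -16, -21, 12, 16, -16).
Jacobi T = -D⁻¹(L+U): T[4,5] = -(-1)/(16) = +0.0625; T[4,4] = 0.
  T[0,:] = [+0.0000 -0.1053 -0.0526 -0.2105 -0.1579 +0.3158]
  T[1,:] = [-0.3750 +0.0000 +0.3750 -0.3750 +0.1875 +0.3750]
  T[2,:] = [+0.2857 +0.2381 +0.0000 +0.1905 +0.0476 +0.0952]
  T[3,:] = [-0.4167 -0.3333 +0.0833 +0.0000 +0.1667 +0.4167]
  T[4,:] = [+0.1875 +0.1875 -0.2500 +0.1875 +0.0000 +0.0625]
  T[5,:] = [+0.1250 +0.1875 +0.1250 +0.0625 -0.3750 +0.0000]
moduli |λ_i(T)| = 0.9208, 0.4670, 0.3336, 0.3336, 0.2931, 0.2230.
ρ(T) = max|λ| = 0.9208; 0.9208 < 1 ⇒ converges.

0.9208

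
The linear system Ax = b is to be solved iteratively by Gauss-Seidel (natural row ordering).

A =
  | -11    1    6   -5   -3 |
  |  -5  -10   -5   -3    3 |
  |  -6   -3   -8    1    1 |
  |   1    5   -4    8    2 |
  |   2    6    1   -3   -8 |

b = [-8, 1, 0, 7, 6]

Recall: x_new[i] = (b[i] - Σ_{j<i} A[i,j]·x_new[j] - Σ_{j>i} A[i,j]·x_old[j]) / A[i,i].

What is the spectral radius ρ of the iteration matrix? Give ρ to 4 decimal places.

Write A = D+L+U with D = diag(-11, -10, -8, 8, -8).
Gauss-Seidel: T = -(D+L)⁻¹U, row 0 first, T[0,3] = -(-5)/(-11) = -0.4545; later rows by forward substitution.
  T[0,:] = [+0.0000  +0.0909  +0.5455  -0.4545  -0.2727]
  T[1,:] = [+0.0000  -0.0455  -0.7727  -0.0727  +0.4364]
  T[2,:] = [+0.0000  -0.0511  -0.1193  +0.4932  +0.1659]
  T[3,:] = [+0.0000  -0.0085  +0.3551  +0.3489  -0.4057]
  T[4,:] = [+0.0000  -0.0146  -0.5913  -0.2374  +0.4320]
|roots of det(T-λI)|: 0.8858, 0.2398, 0.2398, 0.0070, 0.0000.
spectral radius ρ = 0.8858; 0.8858 < 1: convergent.

0.8858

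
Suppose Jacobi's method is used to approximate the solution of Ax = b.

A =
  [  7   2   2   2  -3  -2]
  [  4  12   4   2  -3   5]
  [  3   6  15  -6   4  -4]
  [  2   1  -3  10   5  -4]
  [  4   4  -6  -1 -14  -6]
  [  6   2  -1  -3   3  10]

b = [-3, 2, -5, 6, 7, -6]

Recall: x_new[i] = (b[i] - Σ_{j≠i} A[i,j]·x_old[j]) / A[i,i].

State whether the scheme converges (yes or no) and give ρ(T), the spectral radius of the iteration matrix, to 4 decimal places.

no, ρ = 1.2666

Write A = D+L+U with D = diag(7, 12, 15, 10, -14, 10).
Jacobi: T = -D⁻¹(L+U), T[3,5] = -(-4)/(10) = +0.4000; T[3,3] = 0.
  T[0,:] = [+0.0000  -0.2857  -0.2857  -0.2857  +0.4286  +0.2857]
  T[1,:] = [-0.3333  +0.0000  -0.3333  -0.1667  +0.2500  -0.4167]
  T[2,:] = [-0.2000  -0.4000  +0.0000  +0.4000  -0.2667  +0.2667]
  T[3,:] = [-0.2000  -0.1000  +0.3000  +0.0000  -0.5000  +0.4000]
  T[4,:] = [+0.2857  +0.2857  -0.4286  -0.0714  +0.0000  -0.4286]
  T[5,:] = [-0.6000  -0.2000  +0.1000  +0.3000  -0.3000  +0.0000]
|eigenvalues of T|: 1.2666, 0.5455, 0.5455, 0.2939, 0.2092, 0.2092.
ρ = 1.2666; 1.2666 > 1 ⇒ diverges.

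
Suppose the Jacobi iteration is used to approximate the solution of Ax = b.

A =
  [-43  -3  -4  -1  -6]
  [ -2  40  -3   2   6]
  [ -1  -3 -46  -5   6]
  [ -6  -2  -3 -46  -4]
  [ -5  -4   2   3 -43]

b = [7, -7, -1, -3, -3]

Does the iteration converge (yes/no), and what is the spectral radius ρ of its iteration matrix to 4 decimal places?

yes, ρ = 0.2039

Write A = D+L+U with D = diag(-43, 40, -46, -46, -43).
T_J = -D⁻¹(L+U): T[3,1] = -(-2)/(-46) = -0.0435; T[3,3] = 0.
  T[0,:] = [+0.0000, -0.0698, -0.0930, -0.0233, -0.1395]
  T[1,:] = [+0.0500, +0.0000, +0.0750, -0.0500, -0.1500]
  T[2,:] = [-0.0217, -0.0652, +0.0000, -0.1087, +0.1304]
  T[3,:] = [-0.1304, -0.0435, -0.0652, +0.0000, -0.0870]
  T[4,:] = [-0.1163, -0.0930, +0.0465, +0.0698, +0.0000]
|eigenvalues of T|: 0.2039, 0.1664, 0.1664, 0.1115, 0.1115.
ρ = 0.2039; 0.2039 < 1 ⇒ converges.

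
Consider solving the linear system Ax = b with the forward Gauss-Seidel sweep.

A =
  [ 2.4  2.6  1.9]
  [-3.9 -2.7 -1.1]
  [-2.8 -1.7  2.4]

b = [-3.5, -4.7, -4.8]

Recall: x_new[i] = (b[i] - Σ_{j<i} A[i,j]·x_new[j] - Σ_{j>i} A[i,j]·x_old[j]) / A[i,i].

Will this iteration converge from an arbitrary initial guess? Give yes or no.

no

Write A = D+L+U with D = diag(2.4, -2.7, 2.4).
GS T = -(D+L)⁻¹U: row 0 first, T[0,1] = -(2.6)/(2.4) = -1.0833; later rows by forward substitution.
  T[0,:] = [+0.0000  -1.0833  -0.7917]
  T[1,:] = [+0.0000  +1.5648  +0.7361]
  T[2,:] = [+0.0000  -0.1555  -0.4022]
eigenvalue magnitudes: 1.5048, 0.3422, 0.0000.
spectral radius ρ = 1.5048; 1.5048 > 1 ⇒ diverges.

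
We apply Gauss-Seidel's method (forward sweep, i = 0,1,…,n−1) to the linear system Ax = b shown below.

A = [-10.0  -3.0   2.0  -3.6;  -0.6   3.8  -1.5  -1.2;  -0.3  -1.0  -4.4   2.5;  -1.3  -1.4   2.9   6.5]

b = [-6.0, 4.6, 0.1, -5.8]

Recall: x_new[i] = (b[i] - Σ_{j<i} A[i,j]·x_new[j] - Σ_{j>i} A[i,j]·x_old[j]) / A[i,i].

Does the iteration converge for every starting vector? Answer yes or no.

Let D = diag(-10, 3.8, -4.4, 6.5); L, U the strict triangles.
Gauss-Seidel: T = -(D+L)⁻¹U, row 0 first, T[0,3] = -(-3.6)/(-10) = -0.3600; later rows by forward substitution.
  T[0,:] = [+0.0000, -0.3000, +0.2000, -0.3600]
  T[1,:] = [+0.0000, -0.0474, +0.4263, +0.2589]
  T[2,:] = [+0.0000, +0.0312, -0.1105, +0.5339]
  T[3,:] = [+0.0000, -0.0841, +0.1811, -0.2544]
|eigenvalues of T|: 0.5383, 0.1581, 0.1581, 0.0000.
ρ(T) = max|λ| = 0.5383; 0.5383 < 1, so it converges for any x₀.

yes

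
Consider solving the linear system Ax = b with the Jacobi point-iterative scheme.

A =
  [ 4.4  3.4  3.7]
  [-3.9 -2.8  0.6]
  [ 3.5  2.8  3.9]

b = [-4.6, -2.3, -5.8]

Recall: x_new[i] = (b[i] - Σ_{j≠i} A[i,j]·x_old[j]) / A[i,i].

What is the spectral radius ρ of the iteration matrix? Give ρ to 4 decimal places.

Write A = D+L+U with D = diag(4.4, -2.8, 3.9).
Jacobi T = -D⁻¹(L+U): T[1,2] = -(0.6)/(-2.8) = +0.2143; T[1,1] = 0.
  T[0,:] = [+0.0000  -0.7727  -0.8409]
  T[1,:] = [-1.3929  +0.0000  +0.2143]
  T[2,:] = [-0.8974  -0.7179  +0.0000]
|λ(T)| sorted: 1.4661, 0.9882, 0.4779.
ρ(T) = max|λ| = 1.4661; 1.4661 > 1, so it fails to converge.

1.4661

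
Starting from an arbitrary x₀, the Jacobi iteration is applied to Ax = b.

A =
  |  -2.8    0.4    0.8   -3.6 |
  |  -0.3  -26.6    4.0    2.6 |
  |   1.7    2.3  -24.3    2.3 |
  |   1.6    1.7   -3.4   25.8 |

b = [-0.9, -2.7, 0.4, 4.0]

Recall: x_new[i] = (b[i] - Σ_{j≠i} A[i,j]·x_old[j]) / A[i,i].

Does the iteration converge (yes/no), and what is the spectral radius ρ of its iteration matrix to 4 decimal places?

Split A = D + L + U, D = diag(-2.8, -26.6, -24.3, 25.8).
T_J = -D⁻¹(L+U): T[2,0] = -(1.7)/(-24.3) = +0.0700; T[2,2] = 0.
  T[0,:] = [+0.0000 +0.1429 +0.2857 -1.2857]
  T[1,:] = [-0.0113 +0.0000 +0.1504 +0.0977]
  T[2,:] = [+0.0700 +0.0947 +0.0000 +0.0947]
  T[3,:] = [-0.0620 -0.0659 +0.1318 +0.0000]
moduli |λ_i(T)| = 0.3917, 0.2481, 0.1474, 0.0038.
spectral radius ρ = 0.3917; 0.3917 < 1, so it converges for any x₀.

yes, ρ = 0.3917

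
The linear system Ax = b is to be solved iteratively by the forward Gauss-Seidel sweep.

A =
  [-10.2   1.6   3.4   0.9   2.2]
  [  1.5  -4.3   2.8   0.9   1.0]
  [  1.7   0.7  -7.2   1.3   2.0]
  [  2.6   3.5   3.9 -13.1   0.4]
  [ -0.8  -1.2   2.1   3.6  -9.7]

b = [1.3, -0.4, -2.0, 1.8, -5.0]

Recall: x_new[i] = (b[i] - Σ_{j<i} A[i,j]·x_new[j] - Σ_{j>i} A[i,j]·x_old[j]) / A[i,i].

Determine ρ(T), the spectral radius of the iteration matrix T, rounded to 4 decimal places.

0.5945

A = D + L + U where D = diag(-10.2, -4.3, -7.2, -13.1, -9.7).
GS T = -(D+L)⁻¹U: row 0 first, T[0,3] = -(0.9)/(-10.2) = +0.0882; later rows by forward substitution.
  T[0,:] = [+0.0000, +0.1569, +0.3333, +0.0882, +0.2157]
  T[1,:] = [+0.0000, +0.0547, +0.7674, +0.2401, +0.3078]
  T[2,:] = [+0.0000, +0.0424, +0.1533, +0.2247, +0.3586]
  T[3,:] = [+0.0000, +0.0584, +0.3168, +0.1486, +0.2623]
  T[4,:] = [+0.0000, +0.0111, +0.0284, +0.0668, +0.1191]
|eigenvalues of T|: 0.5945, 0.0737, 0.0737, 0.0144, 0.0000.
ρ(T) = max|λ| = 0.5945; 0.5945 < 1 ⇒ converges.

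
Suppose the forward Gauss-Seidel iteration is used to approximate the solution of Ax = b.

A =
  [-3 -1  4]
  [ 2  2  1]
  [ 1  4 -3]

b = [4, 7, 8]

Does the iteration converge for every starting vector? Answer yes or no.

A = D + L + U where D = diag(-3, 2, -3).
Gauss-Seidel: T = -(D+L)⁻¹U, row 0 first, T[0,1] = -(-1)/(-3) = -0.3333; later rows by forward substitution.
  T[0,:] = [+0.0000 -0.3333 +1.3333]
  T[1,:] = [+0.0000 +0.3333 -1.8333]
  T[2,:] = [+0.0000 +0.3333 -2.0000]
moduli |λ_i(T)| = 1.6994, 0.0327, 0.0000.
ρ = 1.6994; 1.6994 > 1, so it fails to converge.

no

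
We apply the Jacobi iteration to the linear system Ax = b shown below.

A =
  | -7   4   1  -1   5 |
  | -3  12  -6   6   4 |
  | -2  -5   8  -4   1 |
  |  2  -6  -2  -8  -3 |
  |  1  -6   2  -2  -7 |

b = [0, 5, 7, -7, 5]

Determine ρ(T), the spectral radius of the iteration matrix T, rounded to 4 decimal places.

Write A = D+L+U with D = diag(-7, 12, 8, -8, -7).
T_J = -D⁻¹(L+U): T[4,0] = -(1)/(-7) = +0.1429; T[4,4] = 0.
  T[0,:] = [+0.0000 +0.5714 +0.1429 -0.1429 +0.7143]
  T[1,:] = [+0.2500 +0.0000 +0.5000 -0.5000 -0.3333]
  T[2,:] = [+0.2500 +0.6250 +0.0000 +0.5000 -0.1250]
  T[3,:] = [+0.2500 -0.7500 -0.2500 +0.0000 -0.3750]
  T[4,:] = [+0.1429 -0.8571 +0.2857 -0.2857 +0.0000]
eigenvalue magnitudes: 1.3159, 0.8759, 0.4342, 0.4231, 0.4231.
ρ(T) = max|λ| = 1.3159; 1.3159 > 1, so it fails to converge.

1.3159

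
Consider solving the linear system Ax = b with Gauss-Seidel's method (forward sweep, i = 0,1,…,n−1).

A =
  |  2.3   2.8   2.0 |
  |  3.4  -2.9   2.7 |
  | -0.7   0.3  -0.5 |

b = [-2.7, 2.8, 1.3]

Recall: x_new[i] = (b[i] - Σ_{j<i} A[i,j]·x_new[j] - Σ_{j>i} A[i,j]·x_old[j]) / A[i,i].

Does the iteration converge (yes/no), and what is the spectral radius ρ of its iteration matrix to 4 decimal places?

Write A = D+L+U with D = diag(2.3, -2.9, -0.5).
Gauss-Seidel: T = -(D+L)⁻¹U, row 0 first, T[0,1] = -(2.8)/(2.3) = -1.2174; later rows by forward substitution.
  T[0,:] = [+0.0000 -1.2174 -0.8696]
  T[1,:] = [+0.0000 -1.4273 -0.0885]
  T[2,:] = [+0.0000 +0.8480 +1.1643]
|eigenvalues of T|: 1.3980, 1.1350, 0.0000.
ρ(T) = max|λ| = 1.3980; 1.3980 > 1, so it fails to converge.

no, ρ = 1.3980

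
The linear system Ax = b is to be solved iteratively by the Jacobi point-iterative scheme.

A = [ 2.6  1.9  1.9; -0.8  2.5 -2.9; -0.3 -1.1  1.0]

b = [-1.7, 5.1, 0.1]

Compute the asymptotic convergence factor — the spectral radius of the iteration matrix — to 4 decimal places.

A = D + L + U where D = diag(2.6, 2.5, 1).
Jacobi: T = -D⁻¹(L+U), T[0,2] = -(1.9)/(2.6) = -0.7308; T[0,0] = 0.
  T[0,:] = [+0.0000  -0.7308  -0.7308]
  T[1,:] = [+0.3200  +0.0000  +1.1600]
  T[2,:] = [+0.3000  +1.1000  +0.0000]
|λ(T)| sorted: 1.1295, 0.6730, 0.6730.
ρ(T) = max|λ| = 1.1295; 1.1295 > 1 ⇒ diverges.

1.1295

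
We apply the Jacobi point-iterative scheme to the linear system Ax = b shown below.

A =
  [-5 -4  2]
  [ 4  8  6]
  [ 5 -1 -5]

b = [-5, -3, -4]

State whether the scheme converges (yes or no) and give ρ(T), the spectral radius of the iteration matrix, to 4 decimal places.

Split A = D + L + U, D = diag(-5, 8, -5).
Jacobi T = -D⁻¹(L+U): T[0,1] = -(-4)/(-5) = -0.8000; T[0,0] = 0.
  T[0,:] = [+0.0000, -0.8000, +0.4000]
  T[1,:] = [-0.5000, +0.0000, -0.7500]
  T[2,:] = [+1.0000, -0.2000, +0.0000]
moduli |λ_i(T)| = 1.2152, 0.7257, 0.7257.
ρ(T) = max|λ| = 1.2152; 1.2152 > 1, so it fails to converge.

no, ρ = 1.2152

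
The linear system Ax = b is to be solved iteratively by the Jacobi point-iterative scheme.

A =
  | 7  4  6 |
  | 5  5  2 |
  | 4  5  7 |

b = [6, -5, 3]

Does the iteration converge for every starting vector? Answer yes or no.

no

Let D = diag(7, 5, 7); L, U the strict triangles.
T_J = -D⁻¹(L+U): T[1,0] = -(5)/(5) = -1.0000; T[1,1] = 0.
  T[0,:] = [+0.0000, -0.5714, -0.8571]
  T[1,:] = [-1.0000, +0.0000, -0.4000]
  T[2,:] = [-0.5714, -0.7143, +0.0000]
|roots of det(T-λI)|: 1.3739, 0.7353, 0.7353.
ρ = 1.3739; 1.3739 > 1, so it fails to converge.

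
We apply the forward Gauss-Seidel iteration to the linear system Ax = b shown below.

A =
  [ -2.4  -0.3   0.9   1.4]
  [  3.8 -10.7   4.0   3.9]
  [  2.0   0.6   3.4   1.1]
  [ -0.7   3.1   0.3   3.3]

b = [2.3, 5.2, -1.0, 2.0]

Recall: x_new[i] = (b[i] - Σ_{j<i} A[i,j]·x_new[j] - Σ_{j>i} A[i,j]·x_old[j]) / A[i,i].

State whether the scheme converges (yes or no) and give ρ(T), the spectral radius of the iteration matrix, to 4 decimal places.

yes, ρ = 0.9069

Diagonal D = diag(-2.4, -10.7, 3.4, 3.3); L, U strict lower/upper.
GS T = -(D+L)⁻¹U: row 0 first, T[0,3] = -(1.4)/(-2.4) = +0.5833; later rows by forward substitution.
  T[0,:] = [+0.0000 -0.1250 +0.3750 +0.5833]
  T[1,:] = [+0.0000 -0.0444 +0.5070 +0.5717]
  T[2,:] = [+0.0000 +0.0814 -0.3101 -0.7675]
  T[3,:] = [+0.0000 +0.0078 -0.3685 -0.3435]
moduli |λ_i(T)| = 0.9069, 0.2247, 0.0157, 0.0000.
ρ = 0.9069; 0.9069 < 1: convergent.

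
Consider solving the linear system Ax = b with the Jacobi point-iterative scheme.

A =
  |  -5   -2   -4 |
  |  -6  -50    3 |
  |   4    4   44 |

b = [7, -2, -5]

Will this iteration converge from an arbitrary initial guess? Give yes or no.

yes

Write A = D+L+U with D = diag(-5, -50, 44).
Jacobi: T = -D⁻¹(L+U), T[2,0] = -(4)/(44) = -0.0909; T[2,2] = 0.
  T[0,:] = [+0.0000  -0.4000  -0.8000]
  T[1,:] = [-0.1200  +0.0000  +0.0600]
  T[2,:] = [-0.0909  -0.0909  +0.0000]
moduli |λ_i(T)| = 0.3650, 0.3065, 0.0585.
ρ = 0.3650; 0.3650 < 1 ⇒ converges.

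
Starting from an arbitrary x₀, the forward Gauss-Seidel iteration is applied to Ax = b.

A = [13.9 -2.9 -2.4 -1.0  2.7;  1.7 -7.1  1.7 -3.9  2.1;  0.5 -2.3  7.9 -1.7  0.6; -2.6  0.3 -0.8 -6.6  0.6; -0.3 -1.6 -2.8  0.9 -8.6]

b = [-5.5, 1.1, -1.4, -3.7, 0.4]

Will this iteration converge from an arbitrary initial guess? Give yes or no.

Write A = D+L+U with D = diag(13.9, -7.1, 7.9, -6.6, -8.6).
GS T = -(D+L)⁻¹U: row 0 first, T[0,2] = -(-2.4)/(13.9) = +0.1727; later rows by forward substitution.
  T[0,:] = [+0.0000 +0.2086 +0.1727 +0.0719 -0.1942]
  T[1,:] = [+0.0000 +0.0500 +0.2808 -0.5321 +0.2493]
  T[2,:] = [+0.0000 +0.0013 +0.0708 +0.0557 +0.0089]
  T[3,:] = [+0.0000 -0.0801 -0.0638 -0.0593 +0.1777]
  T[4,:] = [+0.0000 -0.0254 -0.0880 +0.0721 -0.0239]
moduli |λ_i(T)| = 0.2446, 0.1562, 0.1327, 0.0067, 0.0000.
ρ = 0.2446; 0.2446 < 1: convergent.

yes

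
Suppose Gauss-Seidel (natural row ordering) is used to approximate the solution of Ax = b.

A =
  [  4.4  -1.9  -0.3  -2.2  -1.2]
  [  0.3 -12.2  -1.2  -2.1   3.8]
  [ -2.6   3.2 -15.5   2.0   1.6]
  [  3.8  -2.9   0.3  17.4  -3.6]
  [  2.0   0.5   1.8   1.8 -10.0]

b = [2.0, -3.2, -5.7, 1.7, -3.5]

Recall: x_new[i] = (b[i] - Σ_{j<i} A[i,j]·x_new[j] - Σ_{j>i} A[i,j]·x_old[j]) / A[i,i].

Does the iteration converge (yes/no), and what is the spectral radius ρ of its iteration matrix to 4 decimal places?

yes, ρ = 0.2918

Write A = D+L+U with D = diag(4.4, -12.2, -15.5, 17.4, -10).
GS T = -(D+L)⁻¹U: row 0 first, T[0,3] = -(-2.2)/(4.4) = +0.5000; later rows by forward substitution.
  T[0,:] = [+0.0000, +0.4318, +0.0682, +0.5000, +0.2727]
  T[1,:] = [+0.0000, +0.0106, -0.0967, -0.1598, +0.3182]
  T[2,:] = [+0.0000, -0.0702, -0.0314, +0.0122, +0.1232]
  T[3,:] = [+0.0000, -0.0913, -0.0305, -0.1360, +0.1982]
  T[4,:] = [+0.0000, +0.0578, -0.0023, +0.0697, +0.1283]
|λ(T)| sorted: 0.2918, 0.2182, 0.0863, 0.0412, 0.0000.
ρ = 0.2918; 0.2918 < 1 ⇒ converges.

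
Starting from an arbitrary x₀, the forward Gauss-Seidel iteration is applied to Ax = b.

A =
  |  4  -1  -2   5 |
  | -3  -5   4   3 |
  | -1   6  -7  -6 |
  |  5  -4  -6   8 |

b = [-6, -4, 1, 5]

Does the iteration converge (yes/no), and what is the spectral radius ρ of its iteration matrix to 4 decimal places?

no, ρ = 1.5644

Split A = D + L + U, D = diag(4, -5, -7, 8).
T_GS = -(D+L)⁻¹U: row 0 first, T[0,3] = -(5)/(4) = -1.2500; later rows by forward substitution.
  T[0,:] = [+0.0000  +0.2500  +0.5000  -1.2500]
  T[1,:] = [+0.0000  -0.1500  +0.5000  +1.3500]
  T[2,:] = [+0.0000  -0.1643  +0.3571  +0.4786]
  T[3,:] = [+0.0000  -0.3545  +0.2054  +1.8152]
moduli |λ_i(T)| = 1.5644, 0.2617, 0.2617, 0.0000.
ρ = 1.5644; 1.5644 > 1: divergent.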